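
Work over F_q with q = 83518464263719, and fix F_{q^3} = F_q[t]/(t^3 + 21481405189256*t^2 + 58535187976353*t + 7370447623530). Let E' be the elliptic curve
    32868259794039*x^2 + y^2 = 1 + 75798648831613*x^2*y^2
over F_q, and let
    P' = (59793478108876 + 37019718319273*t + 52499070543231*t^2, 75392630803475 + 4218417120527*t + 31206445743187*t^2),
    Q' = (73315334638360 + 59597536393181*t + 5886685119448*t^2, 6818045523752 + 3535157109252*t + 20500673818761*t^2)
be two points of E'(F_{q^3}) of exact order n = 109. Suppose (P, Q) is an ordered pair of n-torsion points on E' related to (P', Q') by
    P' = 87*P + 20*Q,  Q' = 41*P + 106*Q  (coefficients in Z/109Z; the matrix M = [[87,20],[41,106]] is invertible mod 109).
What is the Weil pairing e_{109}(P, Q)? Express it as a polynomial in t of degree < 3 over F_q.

e_{109} is bilinear + alternating on E[109], so e_{109}(87*P + 20*Q, 41*P + 106*Q) = e_{109}(P,Q)^(87*106-20*41).
det(M) mod 109 = 9; its inverse in (Z/109)^* is 97 (check: 9*97 mod 109 = 1).
Edwards a_E,d_E -> Montgomery A=80754883339183,B=14880091789233 -> Weierstrass 41401750077103,52970910913740 via alpha=45950639525515,beta=31026634872466.
Miller loop for e_{109} over F_{83518464263719^3}: bits of 109 = 1101101; 6 double steps + 4 add steps, l/v at each.
The quotient is 24158767650014 + 73501210257734*t + 45701310190362*t^2.
Raise to 97: e(P,Q) = 16887228245237 + 38625419547599*t + 47331043433548*t^2 in mu_{109}.

16887228245237 + 38625419547599*t + 47331043433548*t^2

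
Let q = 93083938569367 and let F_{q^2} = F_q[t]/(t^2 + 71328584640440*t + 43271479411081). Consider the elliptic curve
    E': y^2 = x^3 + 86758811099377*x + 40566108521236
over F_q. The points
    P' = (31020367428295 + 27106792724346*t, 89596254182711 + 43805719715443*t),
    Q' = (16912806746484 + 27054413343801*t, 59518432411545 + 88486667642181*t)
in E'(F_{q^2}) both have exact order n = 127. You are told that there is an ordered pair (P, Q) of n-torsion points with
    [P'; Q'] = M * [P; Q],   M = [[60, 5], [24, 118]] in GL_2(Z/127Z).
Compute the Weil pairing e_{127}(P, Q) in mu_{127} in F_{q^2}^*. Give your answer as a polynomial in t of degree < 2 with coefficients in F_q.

Alternating bilinearity on E[127] (values in mu_{127} in F_{93083938569367^2}) gives e(P',Q') = e(P,Q)^det(M).
Inverting 102 mod 127: 66. Thus e_{127}(P,Q) = e(P',Q')^{66}.
n = 127 = (1111111)_2 (7 bits, wt 7); accumulate f_{127,P'}(Q'+S)/f_{127,P'}(S) along the 6-step ladder.
The quotient is 39790139506032 + 76987532221427*t.
Raise to 66: e(P,Q) = 47026216305461 + 78531512673231*t in mu_{127}.

47026216305461 + 78531512673231*t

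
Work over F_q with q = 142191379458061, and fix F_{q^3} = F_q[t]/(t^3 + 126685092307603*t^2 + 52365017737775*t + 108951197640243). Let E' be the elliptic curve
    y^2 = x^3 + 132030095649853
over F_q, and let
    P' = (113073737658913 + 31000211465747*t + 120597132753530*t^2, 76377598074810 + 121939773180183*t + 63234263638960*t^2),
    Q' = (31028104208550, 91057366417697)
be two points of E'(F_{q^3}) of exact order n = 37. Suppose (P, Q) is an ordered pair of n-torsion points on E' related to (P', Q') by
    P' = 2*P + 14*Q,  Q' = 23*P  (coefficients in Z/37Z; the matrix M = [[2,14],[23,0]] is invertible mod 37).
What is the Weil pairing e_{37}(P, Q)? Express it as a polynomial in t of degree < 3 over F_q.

125520942470479 + 102317199178952*t + 123669529705166*t^2

Since e_{37}(P,P)=e_{37}(Q,Q)=1 and e_{37}(Q,P)=e_{37}(P,Q)^{-1}, expanding e_{37}(2*P + 14*Q,23*P) leaves e(P,Q)^det(M).
So e_{37}(P,Q) = e_{37}(P',Q')^{27}, since 11*27 = 1 mod 37.
6-bit Miller (100101) on E'/F_{142191379458061} with a'=0, b'=132030095649853: accumulate tangent/chord ratios at Q'+S and P'+S'.
Result: e(P',Q') = 43481816521786 + 7880429071761*t + 3716679573151*t^2.
Hence e(P,Q) = 125520942470479 + 102317199178952*t + 123669529705166*t^2 in F_{142191379458061^3}^*.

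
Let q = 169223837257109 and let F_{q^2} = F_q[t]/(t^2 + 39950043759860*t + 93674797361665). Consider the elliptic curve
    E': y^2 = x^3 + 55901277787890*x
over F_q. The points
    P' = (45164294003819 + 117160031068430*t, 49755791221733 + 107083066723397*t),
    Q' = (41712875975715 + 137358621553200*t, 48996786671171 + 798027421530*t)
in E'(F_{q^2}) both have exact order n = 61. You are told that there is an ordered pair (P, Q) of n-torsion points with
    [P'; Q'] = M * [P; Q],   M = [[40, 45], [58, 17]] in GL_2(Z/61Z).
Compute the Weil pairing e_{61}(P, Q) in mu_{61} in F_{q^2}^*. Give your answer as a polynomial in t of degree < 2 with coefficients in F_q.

151512710725392 + 119645708399984*t

e_{61} is bilinear + alternating on E[61], so e_{61}(40*P + 45*Q, 58*P + 17*Q) = e_{61}(P,Q)^(40*17-45*58).
det M = 40*17 - 45*58 = -1930 = 22 (mod 61); 22^{-1} = 25 (mod 61).
Build f_{61,P'} and f_{61,Q'} via the 6-bit ladder of 61=111101_2; evaluate at shifted divisors; quotient in F_{169223837257109^2}.
Result: e(P',Q') = 74394843385682 + 80440186592033*t.
Hence e(P,Q) = 151512710725392 + 119645708399984*t in F_{169223837257109^2}^*.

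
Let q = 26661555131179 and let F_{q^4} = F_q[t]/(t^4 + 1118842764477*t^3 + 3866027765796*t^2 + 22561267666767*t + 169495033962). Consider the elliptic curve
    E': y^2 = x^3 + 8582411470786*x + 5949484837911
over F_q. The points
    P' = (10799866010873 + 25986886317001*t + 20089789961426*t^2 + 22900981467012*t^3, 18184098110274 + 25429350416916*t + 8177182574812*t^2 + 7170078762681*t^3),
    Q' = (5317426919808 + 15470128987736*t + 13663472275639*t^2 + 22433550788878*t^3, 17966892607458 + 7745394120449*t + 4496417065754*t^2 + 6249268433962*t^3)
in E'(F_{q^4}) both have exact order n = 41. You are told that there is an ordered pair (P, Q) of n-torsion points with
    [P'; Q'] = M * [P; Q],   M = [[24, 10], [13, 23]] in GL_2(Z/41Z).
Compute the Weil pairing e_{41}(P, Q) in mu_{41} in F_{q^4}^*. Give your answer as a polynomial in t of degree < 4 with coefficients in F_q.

17091699928478 + 20097567200176*t + 18359211389243*t^2 + 3311232321444*t^3

The 41-Weil pairing on E[41] over F_{26661555131179} is alternating-bilinear: e_{41}(P',Q') = e_{41}(P,Q)^det(M).
Inverting 12 mod 41: 24. Thus e_{41}(P,Q) = e(P',Q')^{24}.
6-bit Miller (101001) on E'/F_{26661555131179} with a'=8582411470786, b'=5949484837911: accumulate tangent/chord ratios at Q'+S and P'+S'.
So e_{41}(P',Q') = 3521846087532 + 22673111180559*t + 5037173910768*t^2 + 20819322990160*t^3.
Raise to 24: e(P,Q) = 17091699928478 + 20097567200176*t + 18359211389243*t^2 + 3311232321444*t^3 in mu_{41}.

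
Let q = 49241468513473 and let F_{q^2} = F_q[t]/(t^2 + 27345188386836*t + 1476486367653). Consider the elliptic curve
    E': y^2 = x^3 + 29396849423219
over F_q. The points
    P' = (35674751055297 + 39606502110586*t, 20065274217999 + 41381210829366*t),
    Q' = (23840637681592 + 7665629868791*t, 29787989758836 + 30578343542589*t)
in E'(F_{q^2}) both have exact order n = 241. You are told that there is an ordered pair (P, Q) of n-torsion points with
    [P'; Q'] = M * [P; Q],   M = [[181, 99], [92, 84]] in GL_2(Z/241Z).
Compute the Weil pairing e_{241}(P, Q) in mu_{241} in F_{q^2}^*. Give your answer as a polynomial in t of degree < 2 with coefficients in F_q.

The 241-Weil pairing on E[241] over F_{49241468513473} is alternating-bilinear: e_{241}(P',Q') = e_{241}(P,Q)^det(M).
det M = 181*84 - 99*92 = 6096 = 71 (mod 241); 71^{-1} = 129 (mod 241).
Double-and-add over 11110001: 8-1 doublings, 5-1 additions; each step l_{T,T}/v_{2T} or l_{T,P'}/v at Q'+S for random S.
e_{241}(P',Q') = 38213379456298 + 22212768452950*t.
Thus e_{241}(P,Q) = 37954950718281 + 31050328571731*t.

37954950718281 + 31050328571731*t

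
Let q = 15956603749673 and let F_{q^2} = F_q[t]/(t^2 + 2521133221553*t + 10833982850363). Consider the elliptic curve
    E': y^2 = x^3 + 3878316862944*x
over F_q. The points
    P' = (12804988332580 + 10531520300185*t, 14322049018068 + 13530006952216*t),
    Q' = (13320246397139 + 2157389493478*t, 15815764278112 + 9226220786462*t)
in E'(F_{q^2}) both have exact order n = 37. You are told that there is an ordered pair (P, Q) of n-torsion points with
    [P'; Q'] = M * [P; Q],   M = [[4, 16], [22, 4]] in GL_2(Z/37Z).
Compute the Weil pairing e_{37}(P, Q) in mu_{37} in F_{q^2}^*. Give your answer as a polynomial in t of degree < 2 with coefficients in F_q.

4985861620383 + 7781356498547*t

Under M = [[4,16],[22,4]] in GL_2(Z/37), e_{37}(P',Q') = e_{37}(P,Q)^(4*4-16*22 mod 37).
So e_{37}(P,Q) = e_{37}(P',Q')^{12}, since 34*12 = 1 mod 37.
6-bit Miller (100101) on E'/F_{15956603749673} with a'=3878316862944, b'=0: accumulate tangent/chord ratios at Q'+S and P'+S'.
Miller gives e_{37}(P',Q') = 5440714682057 + 8590897985203*t in F_{15956603749673^2}.
Raise to 12: e(P,Q) = 4985861620383 + 7781356498547*t in mu_{37}.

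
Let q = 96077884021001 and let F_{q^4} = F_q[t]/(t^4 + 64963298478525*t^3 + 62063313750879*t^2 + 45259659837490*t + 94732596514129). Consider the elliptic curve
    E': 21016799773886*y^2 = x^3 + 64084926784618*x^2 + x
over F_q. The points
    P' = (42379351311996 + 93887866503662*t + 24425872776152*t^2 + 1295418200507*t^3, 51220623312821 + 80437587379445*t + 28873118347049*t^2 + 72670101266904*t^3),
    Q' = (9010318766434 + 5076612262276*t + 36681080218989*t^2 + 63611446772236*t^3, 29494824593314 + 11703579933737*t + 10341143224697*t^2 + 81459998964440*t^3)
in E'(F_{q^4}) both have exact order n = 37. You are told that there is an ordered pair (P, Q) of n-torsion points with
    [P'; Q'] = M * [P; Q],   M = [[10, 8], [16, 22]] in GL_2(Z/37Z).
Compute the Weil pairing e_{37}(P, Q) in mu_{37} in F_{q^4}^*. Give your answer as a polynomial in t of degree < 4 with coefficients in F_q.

20108752781889 + 78449133965498*t + 49874289431204*t^2 + 27962433815993*t^3

The 37-Weil pairing on E[37] over F_{96077884021001} is alternating-bilinear: e_{37}(P',Q') = e_{37}(P,Q)^det(M).
10*22 - 8*16 = 92; reduced mod 37: det = 18, inverse 35.
Montgomery->Weierstrass: x_W = 10127546939190*x+32257100622067, y_W=10127546939190*y on F_{96077884021001}; lands on y^2=x^3+28553826054894*x.
Run Miller on y^2=x^3+28553826054894*x over F_{96077884021001}: ladder 100101 (6 bits); e = f_P(D_Q)/f_Q(D_P).
f_P(D_Q)/f_Q(D_P) = 41753822417041 + 29808915305478*t + 89957423572355*t^2 + 78763014489115*t^3.
e_{37}(P,Q) = (41753822417041 + 29808915305478*t + 89957423572355*t^2 + 78763014489115*t^3)^{35} = 20108752781889 + 78449133965498*t + 49874289431204*t^2 + 27962433815993*t^3.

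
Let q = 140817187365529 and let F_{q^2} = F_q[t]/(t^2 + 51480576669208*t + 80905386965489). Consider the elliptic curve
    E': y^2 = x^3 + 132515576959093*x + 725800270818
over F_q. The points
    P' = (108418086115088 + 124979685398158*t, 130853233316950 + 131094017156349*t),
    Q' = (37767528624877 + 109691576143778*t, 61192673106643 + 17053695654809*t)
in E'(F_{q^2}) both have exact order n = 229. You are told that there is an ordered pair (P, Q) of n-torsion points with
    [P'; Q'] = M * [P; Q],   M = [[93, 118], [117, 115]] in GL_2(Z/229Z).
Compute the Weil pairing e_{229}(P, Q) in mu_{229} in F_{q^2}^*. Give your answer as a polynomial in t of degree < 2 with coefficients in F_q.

Since e_{229}(P,P)=e_{229}(Q,Q)=1 and e_{229}(Q,P)=e_{229}(P,Q)^{-1}, expanding e_{229}(93*P + 118*Q,117*P + 115*Q) leaves e(P,Q)^det(M).
Inverting 95 mod 229: 135. Thus e_{229}(P,Q) = e(P',Q')^{135}.
Run Miller on y^2=x^3+132515576959093*x+725800270818 over F_{140817187365529}: ladder 11100101 (8 bits); e = f_P(D_Q)/f_Q(D_P).
Result: e(P',Q') = 95273085352099 + 137841861448176*t.
Finally e_{229}(P,Q) = 110287668512134 + 77087880618221*t.

110287668512134 + 77087880618221*t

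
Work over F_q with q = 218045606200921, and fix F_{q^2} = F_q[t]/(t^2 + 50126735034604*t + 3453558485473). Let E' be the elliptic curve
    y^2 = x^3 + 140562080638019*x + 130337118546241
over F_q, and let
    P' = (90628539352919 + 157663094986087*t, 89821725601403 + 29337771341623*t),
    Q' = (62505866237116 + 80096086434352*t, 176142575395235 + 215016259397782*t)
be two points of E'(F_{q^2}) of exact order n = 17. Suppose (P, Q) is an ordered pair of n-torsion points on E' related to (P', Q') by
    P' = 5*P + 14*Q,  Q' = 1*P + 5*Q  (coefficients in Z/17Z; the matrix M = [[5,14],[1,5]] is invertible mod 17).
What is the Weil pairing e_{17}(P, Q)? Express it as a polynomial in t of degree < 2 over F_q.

Under M = [[5,14],[1,5]] in GL_2(Z/17), e_{17}(P',Q') = e_{17}(P,Q)^(5*5-14*1 mod 17).
5*5 - 14*1 = 11; reduced mod 17: det = 11, inverse 14.
Double-and-add over 10001: 5-1 doublings, 2-1 additions; each step l_{T,T}/v_{2T} or l_{T,P'}/v at Q'+S for random S.
e_{17}(P',Q') = 214741813036757 + 159175222787513*t.
Thus e_{17}(P,Q) = 32217811826849 + 33198879095336*t.

32217811826849 + 33198879095336*t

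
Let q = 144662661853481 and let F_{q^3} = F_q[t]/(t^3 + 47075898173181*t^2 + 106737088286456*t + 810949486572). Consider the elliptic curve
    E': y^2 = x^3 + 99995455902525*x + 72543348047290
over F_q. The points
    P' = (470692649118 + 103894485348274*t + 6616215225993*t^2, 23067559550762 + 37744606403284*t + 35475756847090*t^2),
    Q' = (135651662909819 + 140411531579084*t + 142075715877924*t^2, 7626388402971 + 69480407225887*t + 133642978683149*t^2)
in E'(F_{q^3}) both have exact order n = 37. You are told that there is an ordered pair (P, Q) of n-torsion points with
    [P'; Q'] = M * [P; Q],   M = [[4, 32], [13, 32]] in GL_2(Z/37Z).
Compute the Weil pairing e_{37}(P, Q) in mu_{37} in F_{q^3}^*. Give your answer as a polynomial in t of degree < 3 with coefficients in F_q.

e_{37} is bilinear + alternating on E[37], so e_{37}(4*P + 32*Q, 13*P + 32*Q) = e_{37}(P,Q)^(4*32-32*13).
Inverting 8 mod 37: 14. Thus e_{37}(P,Q) = e(P',Q')^{14}.
Miller loop for e_{37} over F_{144662661853481^3}: bits of 37 = 100101; 5 double steps + 2 add steps, l/v at each.
e_{37}(P',Q') = 42060437960760 + 3725093064618*t + 24254281941028*t^2.
e_{37}(P,Q) = (42060437960760 + 3725093064618*t + 24254281941028*t^2)^{14} = 109149976067657 + 89749064463442*t + 11575771868156*t^2.

109149976067657 + 89749064463442*t + 11575771868156*t^2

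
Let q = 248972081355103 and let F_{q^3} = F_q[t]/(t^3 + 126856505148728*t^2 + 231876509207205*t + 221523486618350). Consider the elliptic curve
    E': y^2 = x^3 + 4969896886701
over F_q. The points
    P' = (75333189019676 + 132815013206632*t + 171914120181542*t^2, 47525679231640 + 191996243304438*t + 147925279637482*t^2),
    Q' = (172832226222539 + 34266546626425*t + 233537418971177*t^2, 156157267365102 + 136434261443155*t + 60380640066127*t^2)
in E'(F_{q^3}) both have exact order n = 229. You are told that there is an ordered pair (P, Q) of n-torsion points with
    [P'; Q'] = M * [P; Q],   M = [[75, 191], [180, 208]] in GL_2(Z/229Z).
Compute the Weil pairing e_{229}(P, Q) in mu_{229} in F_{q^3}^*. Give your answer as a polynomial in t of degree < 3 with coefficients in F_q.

170354696617944 + 236751967875373*t + 142322876109060*t^2

e_{229}(aP+bQ,cP+dQ) = e_{229}(P,Q)^(ad-bc); with (a,b,c,d)=(75,191,180,208) this gives the det-229 law.
Hence e(P,Q) = e(P',Q')^{114} where 114 = 227^{-1} mod 229.
Build f_{229,P'} and f_{229,Q'} via the 8-bit ladder of 229=11100101_2; evaluate at shifted divisors; quotient in F_{248972081355103^3}.
e_{229}(P',Q') = 102340162639398 + 205743372498705*t + 203719631474633*t^2.
e_{229}(P,Q) = (102340162639398 + 205743372498705*t + 203719631474633*t^2)^{114} = 170354696617944 + 236751967875373*t + 142322876109060*t^2.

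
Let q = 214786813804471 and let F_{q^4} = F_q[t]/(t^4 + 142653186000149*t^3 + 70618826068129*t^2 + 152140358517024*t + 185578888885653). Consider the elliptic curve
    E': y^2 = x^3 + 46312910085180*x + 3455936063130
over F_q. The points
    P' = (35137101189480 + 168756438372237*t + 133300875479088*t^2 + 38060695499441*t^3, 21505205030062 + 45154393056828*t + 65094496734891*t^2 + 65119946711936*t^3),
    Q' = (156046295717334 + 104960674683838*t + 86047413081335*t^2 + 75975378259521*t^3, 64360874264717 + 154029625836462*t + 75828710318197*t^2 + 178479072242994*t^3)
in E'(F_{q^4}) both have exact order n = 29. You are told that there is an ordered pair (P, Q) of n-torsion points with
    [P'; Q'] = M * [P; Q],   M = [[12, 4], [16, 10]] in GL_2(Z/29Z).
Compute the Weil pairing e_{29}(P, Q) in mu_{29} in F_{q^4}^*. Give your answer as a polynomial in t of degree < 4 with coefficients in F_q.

Alternating bilinearity on E[29] (values in mu_{29} in F_{214786813804471^4}) gives e(P',Q') = e(P,Q)^det(M).
Hence e(P,Q) = e(P',Q')^{14} where 14 = 27^{-1} mod 29.
Miller loop for e_{29} over F_{214786813804471^4}: bits of 29 = 11101; 4 double steps + 3 add steps, l/v at each.
Result: e(P',Q') = 26191393871497 + 115869496520492*t + 79451024099100*t^2 + 66317730720639*t^3.
Raise to 14: e(P,Q) = 60851369630802 + 57321229670410*t + 69578876338579*t^2 + 200062735122379*t^3 in mu_{29}.

60851369630802 + 57321229670410*t + 69578876338579*t^2 + 200062735122379*t^3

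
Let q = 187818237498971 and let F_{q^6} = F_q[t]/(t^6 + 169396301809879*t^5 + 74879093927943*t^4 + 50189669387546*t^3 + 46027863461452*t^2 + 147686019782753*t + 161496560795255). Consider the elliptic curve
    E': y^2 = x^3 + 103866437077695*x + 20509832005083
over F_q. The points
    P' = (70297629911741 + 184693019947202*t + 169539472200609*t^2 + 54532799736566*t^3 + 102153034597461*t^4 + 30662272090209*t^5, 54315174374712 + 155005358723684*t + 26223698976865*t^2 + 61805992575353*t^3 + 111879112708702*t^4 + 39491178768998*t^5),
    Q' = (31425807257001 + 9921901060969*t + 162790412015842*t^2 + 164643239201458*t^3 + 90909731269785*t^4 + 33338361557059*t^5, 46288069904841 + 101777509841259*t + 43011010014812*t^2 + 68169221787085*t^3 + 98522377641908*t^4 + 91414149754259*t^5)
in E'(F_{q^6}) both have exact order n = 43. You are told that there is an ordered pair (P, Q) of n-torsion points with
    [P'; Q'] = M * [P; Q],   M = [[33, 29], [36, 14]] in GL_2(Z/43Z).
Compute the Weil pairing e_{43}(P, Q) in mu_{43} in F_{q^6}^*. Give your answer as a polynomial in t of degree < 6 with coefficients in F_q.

6784520732585 + 86843546258804*t + 549890613914*t^2 + 173942601196372*t^3 + 110188708176751*t^4 + 142748790740269*t^5

Since e_{43}(P,P)=e_{43}(Q,Q)=1 and e_{43}(Q,P)=e_{43}(P,Q)^{-1}, expanding e_{43}(33*P + 29*Q,36*P + 14*Q) leaves e(P,Q)^det(M).
Inverting 20 mod 43: 28. Thus e_{43}(P,Q) = e(P',Q')^{28}.
n = 43 = (101011)_2 (6 bits, wt 4); accumulate f_{43,P'}(Q'+S)/f_{43,P'}(S) along the 5-step ladder.
So e_{43}(P',Q') = 93173621108832 + 517149806016*t + 86184004212830*t^2 + 19400874442582*t^3 + 177785503255688*t^4 + 71844040308213*t^5.
Finally e_{43}(P,Q) = 6784520732585 + 86843546258804*t + 549890613914*t^2 + 173942601196372*t^3 + 110188708176751*t^4 + 142748790740269*t^5.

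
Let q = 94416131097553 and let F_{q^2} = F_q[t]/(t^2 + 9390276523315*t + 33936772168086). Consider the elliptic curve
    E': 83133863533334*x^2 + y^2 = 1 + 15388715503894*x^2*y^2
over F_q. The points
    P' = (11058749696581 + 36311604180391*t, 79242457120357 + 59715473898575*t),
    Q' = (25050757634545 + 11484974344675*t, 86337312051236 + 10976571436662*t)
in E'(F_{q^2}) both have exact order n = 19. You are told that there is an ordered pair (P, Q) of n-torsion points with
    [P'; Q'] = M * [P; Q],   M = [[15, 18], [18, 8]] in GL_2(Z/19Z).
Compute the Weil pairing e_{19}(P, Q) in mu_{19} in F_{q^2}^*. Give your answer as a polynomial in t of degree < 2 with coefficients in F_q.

4618212054753 + 30595455558146*t

e_{19} is bilinear + alternating on E[19], so e_{19}(15*P + 18*Q, 18*P + 8*Q) = e_{19}(P,Q)^(15*8-18*18).
Hence e(P,Q) = e(P',Q')^{4} where 4 = 5^{-1} mod 19.
Edwards->Montgomery: u=(1+y)/(1-y), v=u/x -> 25298878918205v^2=u^3+17170546538117u^2+u; then x_W=16936287007360u+16420429839538: y^2=x^3+61480910469837.
Miller loop for e_{19} over F_{94416131097553^2}: bits of 19 = 10011; 4 double steps + 2 add steps, l/v at each.
Miller gives e_{19}(P',Q') = 20687782375159 + 54148211597813*t in F_{94416131097553^2}.
(20687782375159 + 54148211597813*t)^{4} mod (94416131097553,f) = 4618212054753 + 30595455558146*t.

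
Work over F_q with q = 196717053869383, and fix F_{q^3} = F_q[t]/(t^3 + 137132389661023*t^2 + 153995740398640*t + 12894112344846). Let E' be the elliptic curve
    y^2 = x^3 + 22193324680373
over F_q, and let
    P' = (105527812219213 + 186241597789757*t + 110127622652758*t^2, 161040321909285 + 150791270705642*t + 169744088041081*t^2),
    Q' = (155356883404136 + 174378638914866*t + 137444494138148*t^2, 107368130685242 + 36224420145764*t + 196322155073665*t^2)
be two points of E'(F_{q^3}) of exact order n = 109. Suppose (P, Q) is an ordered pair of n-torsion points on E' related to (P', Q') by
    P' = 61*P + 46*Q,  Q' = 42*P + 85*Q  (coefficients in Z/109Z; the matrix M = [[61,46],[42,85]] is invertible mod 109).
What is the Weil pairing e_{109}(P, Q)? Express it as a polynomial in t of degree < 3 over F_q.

e_{109} is bilinear + alternating on E[109], so e_{109}(61*P + 46*Q, 42*P + 85*Q) = e_{109}(P,Q)^(61*85-46*42).
Hence e(P,Q) = e(P',Q')^{32} where 32 = 92^{-1} mod 109.
Double-and-add over 1101101: 7-1 doublings, 5-1 additions; each step l_{T,T}/v_{2T} or l_{T,P'}/v at Q'+S for random S.
Result: e(P',Q') = 13835435808701 + 88178664375740*t + 94678702385384*t^2.
Thus e_{109}(P,Q) = 128838355592350 + 182127069099249*t + 16217740160521*t^2.

128838355592350 + 182127069099249*t + 16217740160521*t^2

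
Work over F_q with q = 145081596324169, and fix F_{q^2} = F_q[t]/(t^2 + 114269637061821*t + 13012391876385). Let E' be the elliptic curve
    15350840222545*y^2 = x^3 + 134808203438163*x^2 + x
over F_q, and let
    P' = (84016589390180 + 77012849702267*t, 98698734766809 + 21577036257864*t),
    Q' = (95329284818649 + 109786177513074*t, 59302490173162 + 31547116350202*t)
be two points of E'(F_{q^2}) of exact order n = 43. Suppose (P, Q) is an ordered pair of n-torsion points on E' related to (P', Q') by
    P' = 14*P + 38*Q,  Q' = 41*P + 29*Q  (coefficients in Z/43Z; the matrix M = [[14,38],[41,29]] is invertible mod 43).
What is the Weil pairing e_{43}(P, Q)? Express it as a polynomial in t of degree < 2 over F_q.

42178038028266 + 118725950117300*t

e_{43} is bilinear + alternating on E[43], so e_{43}(14*P + 38*Q, 41*P + 29*Q) = e_{43}(P,Q)^(14*29-38*41).
Inverting 9 mod 43: 24. Thus e_{43}(P,Q) = e(P',Q')^{24}.
(x,y)|->(38252779254678x+143054464242734,38252779254678y) sends E' to y^2=x^3+20446165255597.
Double-and-add over 101011: 6-1 doublings, 4-1 additions; each step l_{T,T}/v_{2T} or l_{T,P'}/v at Q'+S for random S.
So e_{43}(P',Q') = 78002544897499 + 96042704566807*t.
e_{43}(P,Q) = (78002544897499 + 96042704566807*t)^{24} = 42178038028266 + 118725950117300*t.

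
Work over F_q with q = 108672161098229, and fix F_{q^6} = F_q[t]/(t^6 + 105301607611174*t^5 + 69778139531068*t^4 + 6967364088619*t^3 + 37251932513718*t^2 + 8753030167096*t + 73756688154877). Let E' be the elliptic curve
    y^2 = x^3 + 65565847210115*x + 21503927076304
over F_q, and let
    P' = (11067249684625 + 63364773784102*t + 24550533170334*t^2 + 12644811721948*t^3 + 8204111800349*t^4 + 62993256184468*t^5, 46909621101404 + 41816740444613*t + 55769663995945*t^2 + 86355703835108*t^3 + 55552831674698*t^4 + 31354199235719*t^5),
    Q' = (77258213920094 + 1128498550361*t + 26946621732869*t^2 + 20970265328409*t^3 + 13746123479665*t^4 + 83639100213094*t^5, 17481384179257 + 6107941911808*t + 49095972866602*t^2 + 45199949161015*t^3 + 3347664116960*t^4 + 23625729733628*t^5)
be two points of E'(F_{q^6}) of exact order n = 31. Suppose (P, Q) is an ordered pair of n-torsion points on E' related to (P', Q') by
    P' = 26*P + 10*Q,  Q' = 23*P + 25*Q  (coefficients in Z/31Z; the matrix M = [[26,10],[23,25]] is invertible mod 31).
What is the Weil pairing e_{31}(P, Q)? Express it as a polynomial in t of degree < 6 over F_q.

86521541294375 + 46424566898789*t + 87864321528311*t^2 + 76824640700968*t^3 + 95149648083591*t^4 + 40516194316428*t^5

Alternating bilinearity on E[31] (values in mu_{31} in F_{108672161098229^6}) gives e(P',Q') = e(P,Q)^det(M).
det(M) mod 31 = 17; its inverse in (Z/31)^* is 11 (check: 17*11 mod 31 = 1).
Double-and-add over 11111: 5-1 doublings, 5-1 additions; each step l_{T,T}/v_{2T} or l_{T,P'}/v at Q'+S for random S.
Result: e(P',Q') = 22959092255495 + 37128376631484*t + 14414049731935*t^2 + 62119439153400*t^3 + 101662152208080*t^4 + 19695056653891*t^5.
Hence e(P,Q) = 86521541294375 + 46424566898789*t + 87864321528311*t^2 + 76824640700968*t^3 + 95149648083591*t^4 + 40516194316428*t^5 in F_{108672161098229^6}^*.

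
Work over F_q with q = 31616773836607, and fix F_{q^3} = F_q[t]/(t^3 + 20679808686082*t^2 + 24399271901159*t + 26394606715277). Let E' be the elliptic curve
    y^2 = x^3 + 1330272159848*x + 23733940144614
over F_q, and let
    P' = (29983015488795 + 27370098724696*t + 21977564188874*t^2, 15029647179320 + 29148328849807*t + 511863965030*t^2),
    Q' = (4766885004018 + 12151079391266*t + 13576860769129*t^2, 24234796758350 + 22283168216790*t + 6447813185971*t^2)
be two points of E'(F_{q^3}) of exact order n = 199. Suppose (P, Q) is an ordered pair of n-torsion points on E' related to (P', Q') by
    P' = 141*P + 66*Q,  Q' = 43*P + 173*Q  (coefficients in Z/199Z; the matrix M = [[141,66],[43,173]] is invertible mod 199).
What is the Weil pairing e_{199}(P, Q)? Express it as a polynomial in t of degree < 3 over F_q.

12494669663862 + 29382304385670*t + 30963846596276*t^2

e_{199} is bilinear + alternating on E[199], so e_{199}(141*P + 66*Q, 43*P + 173*Q) = e_{199}(P,Q)^(141*173-66*43).
141*173 - 66*43 = 21555; reduced mod 199: det = 63, inverse 139.
8-bit Miller (11000111) on E'/F_{31616773836607} with a'=1330272159848, b'=23733940144614: accumulate tangent/chord ratios at Q'+S and P'+S'.
The quotient is 5773951150603 + 9424362791175*t + 15847248772353*t^2.
(5773951150603 + 9424362791175*t + 15847248772353*t^2)^{139} mod (31616773836607,f) = 12494669663862 + 29382304385670*t + 30963846596276*t^2.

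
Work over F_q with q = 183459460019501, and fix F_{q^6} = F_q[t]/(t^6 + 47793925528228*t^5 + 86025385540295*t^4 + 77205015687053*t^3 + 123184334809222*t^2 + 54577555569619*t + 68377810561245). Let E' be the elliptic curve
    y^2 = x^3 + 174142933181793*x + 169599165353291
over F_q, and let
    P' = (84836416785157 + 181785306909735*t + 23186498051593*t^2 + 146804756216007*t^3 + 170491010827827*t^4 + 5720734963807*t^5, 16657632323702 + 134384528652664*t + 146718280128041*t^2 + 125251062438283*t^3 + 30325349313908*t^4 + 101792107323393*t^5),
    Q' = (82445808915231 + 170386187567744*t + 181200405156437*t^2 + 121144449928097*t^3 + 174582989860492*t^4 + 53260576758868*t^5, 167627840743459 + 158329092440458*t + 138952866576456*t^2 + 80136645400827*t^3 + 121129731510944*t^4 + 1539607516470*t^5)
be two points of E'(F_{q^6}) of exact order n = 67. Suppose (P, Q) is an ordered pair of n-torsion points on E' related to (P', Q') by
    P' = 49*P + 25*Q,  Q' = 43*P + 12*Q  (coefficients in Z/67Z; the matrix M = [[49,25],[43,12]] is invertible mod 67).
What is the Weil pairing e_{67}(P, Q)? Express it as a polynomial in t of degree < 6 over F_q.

e_{67}(aP+bQ,cP+dQ) = e_{67}(P,Q)^(ad-bc); with (a,b,c,d)=(49,25,43,12) this gives the det-67 law.
Hence e(P,Q) = e(P',Q')^{26} where 26 = 49^{-1} mod 67.
Run Miller on y^2=x^3+174142933181793*x+169599165353291 over F_{183459460019501}: ladder 1000011 (7 bits); e = f_P(D_Q)/f_Q(D_P).
Miller gives e_{67}(P',Q') = 9905420075970 + 102905664135829*t + 107380288468316*t^2 + 149238458413253*t^3 + 156625661334399*t^4 + 104151183368964*t^5 in F_{183459460019501^6}.
Thus e_{67}(P,Q) = 140749130263684 + 88284931853971*t + 107035966410522*t^2 + 41690799383617*t^3 + 81808532702952*t^4 + 51143319196887*t^5.

140749130263684 + 88284931853971*t + 107035966410522*t^2 + 41690799383617*t^3 + 81808532702952*t^4 + 51143319196887*t^5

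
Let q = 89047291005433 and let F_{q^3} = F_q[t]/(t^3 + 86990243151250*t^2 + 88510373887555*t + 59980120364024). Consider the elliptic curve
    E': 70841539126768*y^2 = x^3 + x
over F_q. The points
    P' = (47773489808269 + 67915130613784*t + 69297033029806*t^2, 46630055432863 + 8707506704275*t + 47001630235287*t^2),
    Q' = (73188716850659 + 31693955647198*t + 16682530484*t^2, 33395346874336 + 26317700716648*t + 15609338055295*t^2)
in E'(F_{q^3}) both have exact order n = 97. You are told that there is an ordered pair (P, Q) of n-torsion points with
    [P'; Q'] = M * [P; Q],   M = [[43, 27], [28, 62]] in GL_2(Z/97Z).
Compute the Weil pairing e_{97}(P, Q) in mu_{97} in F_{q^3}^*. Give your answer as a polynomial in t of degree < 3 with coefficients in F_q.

e_{97} is bilinear + alternating on E[97], so e_{97}(43*P + 27*Q, 28*P + 62*Q) = e_{97}(P,Q)^(43*62-27*28).
Hence e(P,Q) = e(P',Q')^{42} where 42 = 67^{-1} mod 97.
Set x_W=4374087688236*u, y_W=4374087688236*v; then E': y_W^2=x_W^3+63529386824011*x_W.
Build f_{97,P'} and f_{97,Q'} via the 7-bit ladder of 97=1100001_2; evaluate at shifted divisors; quotient in F_{89047291005433^3}.
e_{97}(P',Q') = 9229339771122 + 63277411998119*t + 62615882708035*t^2.
Hence e(P,Q) = 49937514950309 + 41737792163322*t + 30865572030713*t^2 in F_{89047291005433^3}^*.

49937514950309 + 41737792163322*t + 30865572030713*t^2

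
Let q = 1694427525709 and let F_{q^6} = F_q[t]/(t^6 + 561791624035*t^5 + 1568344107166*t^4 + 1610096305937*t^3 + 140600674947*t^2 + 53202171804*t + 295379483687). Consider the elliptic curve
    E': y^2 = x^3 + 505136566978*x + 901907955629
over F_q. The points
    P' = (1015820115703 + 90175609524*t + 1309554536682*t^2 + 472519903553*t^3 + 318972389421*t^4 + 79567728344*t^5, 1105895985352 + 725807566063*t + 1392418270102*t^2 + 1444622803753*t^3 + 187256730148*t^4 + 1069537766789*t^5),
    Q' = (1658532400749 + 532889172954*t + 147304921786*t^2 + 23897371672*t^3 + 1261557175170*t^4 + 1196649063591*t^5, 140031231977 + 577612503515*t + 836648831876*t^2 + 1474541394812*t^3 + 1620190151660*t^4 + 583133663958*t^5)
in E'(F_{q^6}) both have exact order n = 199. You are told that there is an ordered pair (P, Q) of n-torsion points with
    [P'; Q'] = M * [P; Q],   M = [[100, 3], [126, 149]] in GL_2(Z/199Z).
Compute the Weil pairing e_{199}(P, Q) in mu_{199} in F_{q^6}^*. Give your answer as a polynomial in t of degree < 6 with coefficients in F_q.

29324772096 + 1281860146530*t + 1206669376269*t^2 + 1501978081170*t^3 + 1266953661870*t^4 + 617907112753*t^5

Alternating bilinearity on E[199] (values in mu_{199} in F_{1694427525709^6}) gives e(P',Q') = e(P,Q)^det(M).
det(M) mod 199 = 194; its inverse in (Z/199)^* is 159 (check: 194*159 mod 199 = 1).
Double-and-add over 11000111: 8-1 doublings, 5-1 additions; each step l_{T,T}/v_{2T} or l_{T,P'}/v at Q'+S for random S.
The quotient is 339724777719 + 402074947304*t + 706807717784*t^2 + 1008011644040*t^3 + 150087387942*t^4 + 349899309757*t^5.
Finally e_{199}(P,Q) = 29324772096 + 1281860146530*t + 1206669376269*t^2 + 1501978081170*t^3 + 1266953661870*t^4 + 617907112753*t^5.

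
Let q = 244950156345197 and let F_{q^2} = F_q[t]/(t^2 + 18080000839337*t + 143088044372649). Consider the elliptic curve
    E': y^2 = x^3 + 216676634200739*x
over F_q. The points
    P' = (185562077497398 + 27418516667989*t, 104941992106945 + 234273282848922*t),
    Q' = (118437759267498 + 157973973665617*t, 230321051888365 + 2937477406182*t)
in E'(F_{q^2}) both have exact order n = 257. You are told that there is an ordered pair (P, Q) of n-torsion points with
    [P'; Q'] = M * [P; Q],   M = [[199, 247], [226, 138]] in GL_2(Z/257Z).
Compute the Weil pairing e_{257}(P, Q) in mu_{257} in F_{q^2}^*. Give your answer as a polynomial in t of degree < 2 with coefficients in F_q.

e_{257} is bilinear + alternating on E[257], so e_{257}(199*P + 247*Q, 226*P + 138*Q) = e_{257}(P,Q)^(199*138-247*226).
199*138 - 247*226 = -28360; reduced mod 257: det = 167, inverse 237.
9-bit Miller (100000001) on E'/F_{244950156345197} with a'=216676634200739, b'=0: accumulate tangent/chord ratios at Q'+S and P'+S'.
So e_{257}(P',Q') = 122430570007452 + 163224117004579*t.
e_{257}(P,Q) = (122430570007452 + 163224117004579*t)^{237} = 57622523819916 + 128399990164622*t.

57622523819916 + 128399990164622*t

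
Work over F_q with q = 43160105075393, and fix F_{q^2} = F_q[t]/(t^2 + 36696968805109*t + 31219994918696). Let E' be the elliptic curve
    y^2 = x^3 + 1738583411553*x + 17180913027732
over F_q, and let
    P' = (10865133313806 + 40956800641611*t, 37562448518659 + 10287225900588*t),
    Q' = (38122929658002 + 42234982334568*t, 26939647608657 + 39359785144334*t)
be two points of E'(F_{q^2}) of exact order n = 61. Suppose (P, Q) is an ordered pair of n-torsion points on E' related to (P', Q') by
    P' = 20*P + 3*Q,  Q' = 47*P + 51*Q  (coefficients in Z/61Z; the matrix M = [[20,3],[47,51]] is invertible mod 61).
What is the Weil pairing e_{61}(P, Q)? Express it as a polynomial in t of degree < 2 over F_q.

41900726456584 + 32391047850397*t

Since e_{61}(P,P)=e_{61}(Q,Q)=1 and e_{61}(Q,P)=e_{61}(P,Q)^{-1}, expanding e_{61}(20*P + 3*Q,47*P + 51*Q) leaves e(P,Q)^det(M).
So e_{61}(P,Q) = e_{61}(P',Q')^{22}, since 25*22 = 1 mod 61.
6-bit Miller (111101) on E'/F_{43160105075393} with a'=1738583411553, b'=17180913027732: accumulate tangent/chord ratios at Q'+S and P'+S'.
So e_{61}(P',Q') = 40524437237809 + 19742534673976*t.
Finally e_{61}(P,Q) = 41900726456584 + 32391047850397*t.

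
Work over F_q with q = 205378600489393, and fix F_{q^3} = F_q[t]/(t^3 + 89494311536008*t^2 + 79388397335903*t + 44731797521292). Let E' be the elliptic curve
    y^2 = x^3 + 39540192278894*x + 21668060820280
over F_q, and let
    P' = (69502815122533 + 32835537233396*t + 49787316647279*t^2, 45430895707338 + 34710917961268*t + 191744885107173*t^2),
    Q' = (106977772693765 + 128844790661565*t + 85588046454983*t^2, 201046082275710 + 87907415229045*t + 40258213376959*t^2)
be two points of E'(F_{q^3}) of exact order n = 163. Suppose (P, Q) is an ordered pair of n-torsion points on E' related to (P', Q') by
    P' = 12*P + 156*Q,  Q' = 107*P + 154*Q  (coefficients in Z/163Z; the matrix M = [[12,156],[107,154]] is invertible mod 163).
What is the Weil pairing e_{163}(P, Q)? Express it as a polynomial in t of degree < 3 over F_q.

77075136820251 + 77683354334233*t + 107441190252998*t^2

The 163-Weil pairing on E[163] over F_{205378600489393} is alternating-bilinear: e_{163}(P',Q') = e_{163}(P,Q)^det(M).
det(M) mod 163 = 152; its inverse in (Z/163)^* is 74 (check: 152*74 mod 163 = 1).
n = 163 = (10100011)_2 (8 bits, wt 4); accumulate f_{163,P'}(Q'+S)/f_{163,P'}(S) along the 7-step ladder.
Result: e(P',Q') = 83775763278262 + 177737991069017*t + 66086825896895*t^2.
Raise to 74: e(P,Q) = 77075136820251 + 77683354334233*t + 107441190252998*t^2 in mu_{163}.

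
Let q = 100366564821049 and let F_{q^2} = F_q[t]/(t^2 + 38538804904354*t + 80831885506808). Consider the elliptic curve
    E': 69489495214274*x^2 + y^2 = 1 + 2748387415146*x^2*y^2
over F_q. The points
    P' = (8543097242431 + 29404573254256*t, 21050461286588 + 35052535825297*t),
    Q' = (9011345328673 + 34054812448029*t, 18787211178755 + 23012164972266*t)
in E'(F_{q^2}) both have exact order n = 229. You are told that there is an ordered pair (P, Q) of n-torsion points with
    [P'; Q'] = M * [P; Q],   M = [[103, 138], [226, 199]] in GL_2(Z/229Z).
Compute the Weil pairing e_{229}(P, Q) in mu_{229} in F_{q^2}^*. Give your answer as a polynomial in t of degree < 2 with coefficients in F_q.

10338934858155 + 32573667772651*t

Under M = [[103,138],[226,199]] in GL_2(Z/229), e_{229}(P',Q') = e_{229}(P,Q)^(103*199-138*226 mod 229).
103*199 - 138*226 = -10691; reduced mod 229: det = 72, inverse 35.
Map (x,y)_Ed via u=(1+y)/(1-y), v=(1+y)/((1-y)x) to Montgomery A=90048670787496,B=37268834152613; then to (a',b')=(31913518990169,30194927507726).
Miller loop for e_{229} over F_{100366564821049^2}: bits of 229 = 11100101; 7 double steps + 4 add steps, l/v at each.
The quotient is 57866174587894 + 28564991412158*t.
e_{229}(P,Q) = (57866174587894 + 28564991412158*t)^{35} = 10338934858155 + 32573667772651*t.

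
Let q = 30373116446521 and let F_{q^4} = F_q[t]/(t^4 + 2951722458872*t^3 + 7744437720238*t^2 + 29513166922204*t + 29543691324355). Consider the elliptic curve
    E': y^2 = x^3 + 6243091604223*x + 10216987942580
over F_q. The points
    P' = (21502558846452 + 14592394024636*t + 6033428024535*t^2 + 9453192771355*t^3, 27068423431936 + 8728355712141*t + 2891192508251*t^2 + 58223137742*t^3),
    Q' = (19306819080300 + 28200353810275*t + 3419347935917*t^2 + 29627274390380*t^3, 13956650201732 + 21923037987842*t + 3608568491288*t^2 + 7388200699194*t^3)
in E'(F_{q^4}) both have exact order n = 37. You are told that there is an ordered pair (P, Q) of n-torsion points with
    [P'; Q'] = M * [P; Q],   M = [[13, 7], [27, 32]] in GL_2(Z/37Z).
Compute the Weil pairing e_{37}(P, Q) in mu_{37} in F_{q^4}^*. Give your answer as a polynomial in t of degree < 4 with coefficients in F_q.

Since e_{37}(P,P)=e_{37}(Q,Q)=1 and e_{37}(Q,P)=e_{37}(P,Q)^{-1}, expanding e_{37}(13*P + 7*Q,27*P + 32*Q) leaves e(P,Q)^det(M).
So e_{37}(P,Q) = e_{37}(P',Q')^{15}, since 5*15 = 1 mod 37.
Build f_{37,P'} and f_{37,Q'} via the 6-bit ladder of 37=100101_2; evaluate at shifted divisors; quotient in F_{30373116446521^4}.
e_{37}(P',Q') = 4016181058793 + 28005185012129*t + 14108494412728*t^2 + 28927235970933*t^3.
(4016181058793 + 28005185012129*t + 14108494412728*t^2 + 28927235970933*t^3)^{15} mod (30373116446521,f) = 25405866486645 + 17770505733914*t + 25286255379765*t^2 + 4044977857143*t^3.

25405866486645 + 17770505733914*t + 25286255379765*t^2 + 4044977857143*t^3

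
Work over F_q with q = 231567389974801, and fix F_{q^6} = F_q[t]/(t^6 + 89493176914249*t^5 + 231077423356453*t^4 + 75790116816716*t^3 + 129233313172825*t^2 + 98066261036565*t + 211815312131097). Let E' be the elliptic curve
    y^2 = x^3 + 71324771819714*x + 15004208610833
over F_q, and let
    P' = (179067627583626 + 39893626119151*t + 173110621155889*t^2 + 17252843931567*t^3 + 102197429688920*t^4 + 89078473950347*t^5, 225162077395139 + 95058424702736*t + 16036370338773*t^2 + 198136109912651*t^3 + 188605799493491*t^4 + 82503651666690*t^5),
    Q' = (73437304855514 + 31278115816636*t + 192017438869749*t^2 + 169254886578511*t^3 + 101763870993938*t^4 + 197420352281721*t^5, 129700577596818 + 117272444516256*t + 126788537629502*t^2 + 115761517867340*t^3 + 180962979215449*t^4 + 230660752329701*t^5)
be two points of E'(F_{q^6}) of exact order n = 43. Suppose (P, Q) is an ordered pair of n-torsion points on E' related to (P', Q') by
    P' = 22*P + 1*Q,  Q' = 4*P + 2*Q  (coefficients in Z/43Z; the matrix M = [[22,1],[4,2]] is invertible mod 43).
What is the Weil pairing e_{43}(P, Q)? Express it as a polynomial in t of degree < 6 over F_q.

The 43-Weil pairing on E[43] over F_{231567389974801} is alternating-bilinear: e_{43}(P',Q') = e_{43}(P,Q)^det(M).
22*2 - 1*4 = 40; reduced mod 43: det = 40, inverse 14.
Double-and-add over 101011: 6-1 doublings, 4-1 additions; each step l_{T,T}/v_{2T} or l_{T,P'}/v at Q'+S for random S.
f_P(D_Q)/f_Q(D_P) = 98757461635077 + 58488486761973*t + 122743526821314*t^2 + 111142145162177*t^3 + 139009615824500*t^4 + 199058187056960*t^5.
(98757461635077 + 58488486761973*t + 122743526821314*t^2 + 111142145162177*t^3 + 139009615824500*t^4 + 199058187056960*t^5)^{14} mod (231567389974801,f) = 183108819181501 + 75575060001905*t + 152565129721467*t^2 + 3273284458301*t^3 + 158599667009235*t^4 + 217243390170393*t^5.

183108819181501 + 75575060001905*t + 152565129721467*t^2 + 3273284458301*t^3 + 158599667009235*t^4 + 217243390170393*t^5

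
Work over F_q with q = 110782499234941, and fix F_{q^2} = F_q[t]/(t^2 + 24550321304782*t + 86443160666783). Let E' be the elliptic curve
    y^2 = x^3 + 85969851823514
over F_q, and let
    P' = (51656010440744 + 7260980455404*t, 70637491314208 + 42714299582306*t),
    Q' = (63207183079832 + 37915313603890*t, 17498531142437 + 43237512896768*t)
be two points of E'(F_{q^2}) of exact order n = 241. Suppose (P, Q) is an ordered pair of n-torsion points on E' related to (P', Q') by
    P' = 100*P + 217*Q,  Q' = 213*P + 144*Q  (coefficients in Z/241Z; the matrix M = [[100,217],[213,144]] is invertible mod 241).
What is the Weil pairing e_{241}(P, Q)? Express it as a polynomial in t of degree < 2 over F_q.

87391438218400 + 13842796510665*t

The 241-Weil pairing on E[241] over F_{110782499234941} is alternating-bilinear: e_{241}(P',Q') = e_{241}(P,Q)^det(M).
det(M) mod 241 = 232; its inverse in (Z/241)^* is 107 (check: 232*107 mod 241 = 1).
Miller loop for e_{241} over F_{110782499234941^2}: bits of 241 = 11110001; 7 double steps + 4 add steps, l/v at each.
Result: e(P',Q') = 51044713866786 + 23296321702374*t.
(51044713866786 + 23296321702374*t)^{107} mod (110782499234941,f) = 87391438218400 + 13842796510665*t.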